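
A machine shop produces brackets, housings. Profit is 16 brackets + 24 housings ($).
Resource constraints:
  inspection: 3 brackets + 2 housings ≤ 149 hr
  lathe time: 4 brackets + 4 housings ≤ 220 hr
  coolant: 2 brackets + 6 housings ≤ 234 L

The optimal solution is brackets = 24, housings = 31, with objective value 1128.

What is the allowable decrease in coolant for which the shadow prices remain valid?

Binding constraints: lathe time, coolant. The basis is B = [[4,4],[2,6]] with det 16.
Per unit decrease in coolant, x* moves by d = (0.25, -0.25).
The basis stays optimal until inspection becomes binding; allowable decrease = 60 L.

60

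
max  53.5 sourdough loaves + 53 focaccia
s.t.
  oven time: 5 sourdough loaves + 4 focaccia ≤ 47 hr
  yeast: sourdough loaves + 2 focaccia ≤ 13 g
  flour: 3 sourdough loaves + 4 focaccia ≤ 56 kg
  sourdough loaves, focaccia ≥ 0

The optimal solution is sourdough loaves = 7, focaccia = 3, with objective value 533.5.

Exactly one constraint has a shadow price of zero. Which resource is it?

oven time: 47/47 (binding)
yeast: 13/13 (binding)
flour: 33/56 (slack 23)
By complementary slackness, a constraint with positive slack has shadow price 0 → flour.

flour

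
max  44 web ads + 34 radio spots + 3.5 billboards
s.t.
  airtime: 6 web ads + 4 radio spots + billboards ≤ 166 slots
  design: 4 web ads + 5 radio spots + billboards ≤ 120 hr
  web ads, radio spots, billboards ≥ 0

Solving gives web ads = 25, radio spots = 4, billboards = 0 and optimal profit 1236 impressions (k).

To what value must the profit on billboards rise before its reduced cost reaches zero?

8

Both airtime and design are binding at x*.
The binding rows give the dual system: 6·y_airtime + 4·y_design = 44 and 4·y_airtime + 5·y_design = 34.
Solving: y_airtime = 6, y_design = 2.
billboards enters the basis when its profit ≥ yᵀa₃ = 6·1 + 2·1 = 8.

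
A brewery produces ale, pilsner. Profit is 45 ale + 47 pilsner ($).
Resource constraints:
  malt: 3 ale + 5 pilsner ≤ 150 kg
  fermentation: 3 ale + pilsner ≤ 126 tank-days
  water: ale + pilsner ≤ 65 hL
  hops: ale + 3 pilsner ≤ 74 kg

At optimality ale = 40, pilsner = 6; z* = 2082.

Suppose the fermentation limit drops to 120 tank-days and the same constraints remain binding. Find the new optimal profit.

Binding: malt and fermentation. Non-binding: water (19 unused), hops (16 unused).
Since water, hops are not tight, their duals are 0.
Dual feasibility on the basic columns requires 3·y_malt + 3·y_fermentation = 45, 5·y_malt + 1·y_fermentation = 47.
This yields shadow prices y_malt = 8, y_fermentation = 7.
Δz = y_fermentation·Δb = 7 × (-6) = -42, so new z* = 2082 − 42 = 2040.

2040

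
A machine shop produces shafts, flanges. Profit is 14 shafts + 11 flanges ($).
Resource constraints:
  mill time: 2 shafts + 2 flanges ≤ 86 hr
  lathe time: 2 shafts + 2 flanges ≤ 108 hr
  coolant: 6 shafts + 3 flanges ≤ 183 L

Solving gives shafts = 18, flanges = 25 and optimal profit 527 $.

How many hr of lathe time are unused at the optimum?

lathe time used = 2·18 + 2·25 = 86; slack = 108 − 86 = 22.

22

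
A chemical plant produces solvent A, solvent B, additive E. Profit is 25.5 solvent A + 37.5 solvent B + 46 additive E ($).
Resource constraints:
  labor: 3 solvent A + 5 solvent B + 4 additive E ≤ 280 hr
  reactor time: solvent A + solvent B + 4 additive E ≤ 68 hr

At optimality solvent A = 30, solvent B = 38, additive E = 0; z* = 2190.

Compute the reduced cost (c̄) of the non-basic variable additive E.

-8

At the optimum: labor uses 280 of 280 (binding); reactor time uses 68 of 68 (binding).
The binding rows give the dual system: 3·y_labor + 1·y_reactor time = 25.5 and 5·y_labor + 1·y_reactor time = 37.5.
Solving: y_labor = 6, y_reactor time = 7.5.
Reduced cost of additive E: c₃ − yᵀa₃ = 46 − (6·4 + 7.5·4) = 46 − 54 = -8.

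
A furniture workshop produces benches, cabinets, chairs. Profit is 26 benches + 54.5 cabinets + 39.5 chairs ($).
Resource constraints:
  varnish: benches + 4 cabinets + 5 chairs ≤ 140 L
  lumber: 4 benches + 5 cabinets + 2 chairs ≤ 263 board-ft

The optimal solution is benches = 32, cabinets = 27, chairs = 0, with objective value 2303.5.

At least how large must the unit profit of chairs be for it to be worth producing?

Both varnish and lumber are binding at x*.
Dual feasibility on the basic columns requires 1·y_varnish + 4·y_lumber = 26, 4·y_varnish + 5·y_lumber = 54.5.
→ y_varnish = 8 and y_lumber = 4.5.
chairs enters the basis when its profit ≥ yᵀa₃ = 8·5 + 4.5·2 = 49.

49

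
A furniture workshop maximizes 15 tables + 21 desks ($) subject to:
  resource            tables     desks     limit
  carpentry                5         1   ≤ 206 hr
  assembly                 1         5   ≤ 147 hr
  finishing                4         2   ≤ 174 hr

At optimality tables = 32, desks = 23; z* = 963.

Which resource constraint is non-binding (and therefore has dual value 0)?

carpentry

carpentry: 183/206 (slack 23)
assembly: 147/147 (binding)
finishing: 174/174 (binding)
By complementary slackness, a constraint with positive slack has shadow price 0 → carpentry.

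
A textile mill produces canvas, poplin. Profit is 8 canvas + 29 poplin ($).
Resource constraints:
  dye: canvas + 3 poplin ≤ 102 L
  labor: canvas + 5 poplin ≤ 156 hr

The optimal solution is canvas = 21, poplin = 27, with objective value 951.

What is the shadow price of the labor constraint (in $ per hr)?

2.5

At the optimum: dye uses 102 of 102 (binding); labor uses 156 of 156 (binding).
Dual feasibility on the basic columns requires 1·y_dye + 1·y_labor = 8, 3·y_dye + 5·y_labor = 29.
Solving: y_dye = 5.5, y_labor = 2.5.
Shadow price of labor = 2.5.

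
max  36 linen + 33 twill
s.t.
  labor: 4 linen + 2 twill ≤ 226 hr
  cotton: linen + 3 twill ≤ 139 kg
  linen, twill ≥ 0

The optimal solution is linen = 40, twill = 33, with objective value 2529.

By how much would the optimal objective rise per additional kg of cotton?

6

Check each constraint at x*: labor 226/226 (tight); cotton 139/139 (tight).
The binding rows give the dual system: 4·y_labor + 1·y_cotton = 36 and 2·y_labor + 3·y_cotton = 33.
→ y_labor = 7.5 and y_cotton = 6.
Shadow price of cotton = 6.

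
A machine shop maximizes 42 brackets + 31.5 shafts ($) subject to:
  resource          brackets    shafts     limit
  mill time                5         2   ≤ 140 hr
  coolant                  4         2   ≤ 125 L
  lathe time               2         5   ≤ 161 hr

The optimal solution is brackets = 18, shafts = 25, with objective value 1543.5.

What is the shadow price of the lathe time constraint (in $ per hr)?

Check each constraint at x*: mill time 140/140 (tight); coolant 122/125 (slack 3); lathe time 161/161 (tight).
Since coolant is not tight, its dual is 0.
The binding rows give the dual system: 5·y_mill time + 2·y_lathe time = 42 and 2·y_mill time + 5·y_lathe time = 31.5.
This yields shadow prices y_mill time = 7, y_lathe time = 3.5.
Shadow price of lathe time = 3.5.

3.5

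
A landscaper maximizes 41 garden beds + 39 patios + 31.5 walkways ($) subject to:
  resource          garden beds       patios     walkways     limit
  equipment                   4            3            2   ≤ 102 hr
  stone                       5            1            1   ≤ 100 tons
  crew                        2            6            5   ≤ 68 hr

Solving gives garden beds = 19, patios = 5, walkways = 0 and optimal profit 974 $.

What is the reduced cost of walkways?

-2

Binding: stone and crew. Non-binding: equipment (11 unused).
Since equipment is not tight, its dual is 0.
From A_Bᵀ y = c: 5·y_stone + 2·y_crew = 41; 1·y_stone + 6·y_crew = 39.
This yields shadow prices y_stone = 6, y_crew = 5.5.
Reduced cost of walkways: c₃ − yᵀa₃ = 31.5 − (6·1 + 5.5·5) = 31.5 − 33.5 = -2.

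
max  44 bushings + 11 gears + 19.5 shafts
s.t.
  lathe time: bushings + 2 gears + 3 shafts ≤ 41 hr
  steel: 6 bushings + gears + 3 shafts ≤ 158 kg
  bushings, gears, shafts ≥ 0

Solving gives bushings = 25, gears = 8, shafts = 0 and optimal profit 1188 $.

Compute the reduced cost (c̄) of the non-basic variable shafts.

-7.5

Check each constraint at x*: lathe time 41/41 (tight); steel 158/158 (tight).
From A_Bᵀ y = c: 1·y_lathe time + 6·y_steel = 44; 2·y_lathe time + 1·y_steel = 11.
→ y_lathe time = 2 and y_steel = 7.
Reduced cost of shafts: c₃ − yᵀa₃ = 19.5 − (2·3 + 7·3) = 19.5 − 27 = -7.5.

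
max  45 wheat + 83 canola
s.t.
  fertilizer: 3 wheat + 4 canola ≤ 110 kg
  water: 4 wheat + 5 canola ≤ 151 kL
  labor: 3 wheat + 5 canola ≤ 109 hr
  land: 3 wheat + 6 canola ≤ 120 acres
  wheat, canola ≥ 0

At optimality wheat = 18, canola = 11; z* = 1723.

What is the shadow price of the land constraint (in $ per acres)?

8

Binding: labor and land. Non-binding: fertilizer (12 unused), water (24 unused).
Slack constraints have shadow price 0 (complementary slackness).
The binding rows give the dual system: 3·y_labor + 3·y_land = 45 and 5·y_labor + 6·y_land = 83.
→ y_labor = 7 and y_land = 8.
Shadow price of land = 8.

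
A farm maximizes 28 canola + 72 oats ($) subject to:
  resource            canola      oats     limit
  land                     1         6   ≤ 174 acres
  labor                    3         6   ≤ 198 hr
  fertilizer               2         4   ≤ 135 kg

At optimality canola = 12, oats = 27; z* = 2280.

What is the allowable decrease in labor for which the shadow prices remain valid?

24

Binding constraints: land, labor. The basis is B = [[1,6],[3,6]] with det -12.
Per unit decrease in labor, x* moves by d = (-0.5, 0.0833).
The basis stays optimal until canola reaches 0; allowable decrease = 24 hr.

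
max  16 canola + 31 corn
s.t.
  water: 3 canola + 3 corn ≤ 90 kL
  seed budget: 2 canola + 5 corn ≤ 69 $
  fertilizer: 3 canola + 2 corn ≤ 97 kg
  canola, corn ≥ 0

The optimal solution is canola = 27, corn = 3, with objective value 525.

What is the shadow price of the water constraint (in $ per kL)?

2

At the optimum: water uses 90 of 90 (binding); seed budget uses 69 of 69 (binding); fertilizer uses 87 of 97 (slack = 10).
Since fertilizer is not tight, its dual is 0.
Dual feasibility on the basic columns requires 3·y_water + 2·y_seed budget = 16, 3·y_water + 5·y_seed budget = 31.
This yields shadow prices y_water = 2, y_seed budget = 5.
Shadow price of water = 2.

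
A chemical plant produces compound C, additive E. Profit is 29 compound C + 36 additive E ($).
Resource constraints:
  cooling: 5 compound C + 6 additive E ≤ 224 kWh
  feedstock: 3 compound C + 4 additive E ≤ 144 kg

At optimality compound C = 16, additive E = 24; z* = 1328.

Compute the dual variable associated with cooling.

At the optimum: cooling uses 224 of 224 (binding); feedstock uses 144 of 144 (binding).
Dual feasibility on the basic columns requires 5·y_cooling + 3·y_feedstock = 29, 6·y_cooling + 4·y_feedstock = 36.
This yields shadow prices y_cooling = 4, y_feedstock = 3.
Shadow price of cooling = 4.

4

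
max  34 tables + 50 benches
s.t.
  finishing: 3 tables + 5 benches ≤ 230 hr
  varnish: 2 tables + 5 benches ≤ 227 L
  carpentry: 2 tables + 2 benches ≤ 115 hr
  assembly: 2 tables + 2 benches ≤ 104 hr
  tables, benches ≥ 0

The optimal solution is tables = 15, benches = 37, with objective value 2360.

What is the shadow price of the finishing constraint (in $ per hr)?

Binding: finishing and assembly. Non-binding: varnish (12 unused), carpentry (11 unused).
Slack constraints have shadow price 0 (complementary slackness).
Dual feasibility on the basic columns requires 3·y_finishing + 2·y_assembly = 34, 5·y_finishing + 2·y_assembly = 50.
Solving: y_finishing = 8, y_assembly = 5.
Shadow price of finishing = 8.

8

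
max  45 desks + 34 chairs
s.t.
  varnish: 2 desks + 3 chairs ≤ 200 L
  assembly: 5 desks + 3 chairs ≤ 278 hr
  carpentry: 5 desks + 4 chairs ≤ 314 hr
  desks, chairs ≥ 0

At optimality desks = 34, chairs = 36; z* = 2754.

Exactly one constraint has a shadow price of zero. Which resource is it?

varnish

varnish: 176/200 (slack 24)
assembly: 278/278 (binding)
carpentry: 314/314 (binding)
By complementary slackness, a constraint with positive slack has shadow price 0 → varnish.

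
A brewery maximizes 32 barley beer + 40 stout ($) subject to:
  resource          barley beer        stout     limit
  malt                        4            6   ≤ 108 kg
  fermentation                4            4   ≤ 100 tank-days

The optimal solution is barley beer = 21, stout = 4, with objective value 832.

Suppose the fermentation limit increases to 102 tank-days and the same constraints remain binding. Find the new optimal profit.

At the optimum: malt uses 108 of 108 (binding); fermentation uses 100 of 100 (binding).
Dual feasibility on the basic columns requires 4·y_malt + 4·y_fermentation = 32, 6·y_malt + 4·y_fermentation = 40.
This yields shadow prices y_malt = 4, y_fermentation = 4.
Δz = y_fermentation·Δb = 4 × (2) = 8, so new z* = 832 + 8 = 840.

840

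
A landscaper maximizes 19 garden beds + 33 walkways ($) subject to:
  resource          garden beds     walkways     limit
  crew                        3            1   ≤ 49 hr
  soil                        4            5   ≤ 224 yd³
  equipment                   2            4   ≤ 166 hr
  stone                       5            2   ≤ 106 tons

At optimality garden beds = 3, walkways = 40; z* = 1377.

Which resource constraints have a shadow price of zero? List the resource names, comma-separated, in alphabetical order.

crew: 49/49 (binding)
soil: 212/224 (slack 12)
equipment: 166/166 (binding)
stone: 95/106 (slack 11)
By complementary slackness, a constraint with positive slack has shadow price 0 → soil, stone.

soil, stone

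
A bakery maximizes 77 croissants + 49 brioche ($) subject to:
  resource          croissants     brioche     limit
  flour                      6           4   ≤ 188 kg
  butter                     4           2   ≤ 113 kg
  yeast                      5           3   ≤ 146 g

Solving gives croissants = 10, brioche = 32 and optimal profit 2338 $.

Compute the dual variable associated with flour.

At the optimum: flour uses 188 of 188 (binding); butter uses 104 of 113 (slack = 9); yeast uses 146 of 146 (binding).
Since butter is not tight, its dual is 0.
The binding rows give the dual system: 6·y_flour + 5·y_yeast = 77 and 4·y_flour + 3·y_yeast = 49.
→ y_flour = 7 and y_yeast = 7.
Shadow price of flour = 7.

7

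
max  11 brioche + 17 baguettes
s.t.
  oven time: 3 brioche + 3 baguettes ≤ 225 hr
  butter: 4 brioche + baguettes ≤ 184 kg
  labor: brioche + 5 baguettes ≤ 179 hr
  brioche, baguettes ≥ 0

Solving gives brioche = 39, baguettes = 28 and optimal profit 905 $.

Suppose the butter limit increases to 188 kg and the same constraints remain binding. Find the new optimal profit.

913

Check each constraint at x*: oven time 201/225 (slack 24); butter 184/184 (tight); labor 179/179 (tight).
Slack constraints have shadow price 0 (complementary slackness).
The binding rows give the dual system: 4·y_butter + 1·y_labor = 11 and 1·y_butter + 5·y_labor = 17.
Solving: y_butter = 2, y_labor = 3.
Δz = y_butter·Δb = 2 × (4) = 8, so new z* = 905 + 8 = 913.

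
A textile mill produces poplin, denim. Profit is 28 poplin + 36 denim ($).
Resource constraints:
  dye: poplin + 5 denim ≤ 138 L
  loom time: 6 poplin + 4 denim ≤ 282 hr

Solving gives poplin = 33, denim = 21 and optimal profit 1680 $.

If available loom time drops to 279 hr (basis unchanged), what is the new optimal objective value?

1668

Both dye and loom time are binding at x*.
From A_Bᵀ y = c: 1·y_dye + 6·y_loom time = 28; 5·y_dye + 4·y_loom time = 36.
Solving: y_dye = 4, y_loom time = 4.
Δz = y_loom time·Δb = 4 × (-3) = -12, so new z* = 1680 − 12 = 1668.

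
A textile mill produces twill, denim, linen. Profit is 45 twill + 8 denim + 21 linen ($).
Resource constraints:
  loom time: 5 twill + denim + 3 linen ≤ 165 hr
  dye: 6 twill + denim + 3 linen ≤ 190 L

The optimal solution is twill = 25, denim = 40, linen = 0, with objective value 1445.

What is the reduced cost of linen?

-3

At the optimum: loom time uses 165 of 165 (binding); dye uses 190 of 190 (binding).
Dual feasibility on the basic columns requires 5·y_loom time + 6·y_dye = 45, 1·y_loom time + 1·y_dye = 8.
Solving: y_loom time = 3, y_dye = 5.
Reduced cost of linen: c₃ − yᵀa₃ = 21 − (3·3 + 5·3) = 21 − 24 = -3.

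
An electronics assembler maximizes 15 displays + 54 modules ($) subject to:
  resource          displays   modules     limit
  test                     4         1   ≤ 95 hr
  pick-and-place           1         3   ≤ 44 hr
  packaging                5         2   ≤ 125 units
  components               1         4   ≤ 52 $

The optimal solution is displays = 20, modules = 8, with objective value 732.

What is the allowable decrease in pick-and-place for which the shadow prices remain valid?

Binding constraints: pick-and-place, components. The basis is B = [[1,3],[1,4]] with det 1.
Per unit decrease in pick-and-place, x* moves by d = (-4, 1).
The basis stays optimal until displays reaches 0; allowable decrease = 5 hr.

5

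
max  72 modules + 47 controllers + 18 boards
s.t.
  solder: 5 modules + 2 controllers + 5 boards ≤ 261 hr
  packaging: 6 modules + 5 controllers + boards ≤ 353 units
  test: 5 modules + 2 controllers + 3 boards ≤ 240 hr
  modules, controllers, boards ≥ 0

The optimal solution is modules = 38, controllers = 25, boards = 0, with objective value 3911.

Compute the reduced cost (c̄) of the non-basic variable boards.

-7

Binding: packaging and test. Non-binding: solder (21 unused).
By complementary slackness, y = 0 for the non-binding constraint.
From A_Bᵀ y = c: 6·y_packaging + 5·y_test = 72; 5·y_packaging + 2·y_test = 47.
Solving: y_packaging = 7, y_test = 6.
Reduced cost of boards: c₃ − yᵀa₃ = 18 − (7·1 + 6·3) = 18 − 25 = -7.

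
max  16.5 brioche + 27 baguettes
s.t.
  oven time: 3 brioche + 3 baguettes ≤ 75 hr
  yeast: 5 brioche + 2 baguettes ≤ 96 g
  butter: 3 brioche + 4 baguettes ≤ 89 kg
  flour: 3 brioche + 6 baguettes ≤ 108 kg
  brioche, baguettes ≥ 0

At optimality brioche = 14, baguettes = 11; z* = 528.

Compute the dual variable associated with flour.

3.5

Check each constraint at x*: oven time 75/75 (tight); yeast 92/96 (slack 4); butter 86/89 (slack 3); flour 108/108 (tight).
By complementary slackness, y = 0 for the non-binding constraints.
The binding rows give the dual system: 3·y_oven time + 3·y_flour = 16.5 and 3·y_oven time + 6·y_flour = 27.
Solving: y_oven time = 2, y_flour = 3.5.
Shadow price of flour = 3.5.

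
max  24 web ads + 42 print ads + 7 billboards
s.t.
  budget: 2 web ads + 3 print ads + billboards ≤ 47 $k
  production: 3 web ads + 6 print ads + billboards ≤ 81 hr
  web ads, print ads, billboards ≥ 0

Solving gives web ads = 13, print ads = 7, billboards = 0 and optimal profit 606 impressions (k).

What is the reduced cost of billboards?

-3

Both budget and production are binding at x*.
From A_Bᵀ y = c: 2·y_budget + 3·y_production = 24; 3·y_budget + 6·y_production = 42.
This yields shadow prices y_budget = 6, y_production = 4.
Reduced cost of billboards: c₃ − yᵀa₃ = 7 − (6·1 + 4·1) = 7 − 10 = -3.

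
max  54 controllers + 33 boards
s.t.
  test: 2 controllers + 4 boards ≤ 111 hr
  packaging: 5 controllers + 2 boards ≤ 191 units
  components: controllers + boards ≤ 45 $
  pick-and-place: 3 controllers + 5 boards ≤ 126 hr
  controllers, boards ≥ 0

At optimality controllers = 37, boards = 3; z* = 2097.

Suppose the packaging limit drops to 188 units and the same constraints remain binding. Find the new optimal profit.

At the optimum: test uses 86 of 111 (slack = 25); packaging uses 191 of 191 (binding); components uses 40 of 45 (slack = 5); pick-and-place uses 126 of 126 (binding).
Since test, components are not tight, their duals are 0.
Dual feasibility on the basic columns requires 5·y_packaging + 3·y_pick-and-place = 54, 2·y_packaging + 5·y_pick-and-place = 33.
This yields shadow prices y_packaging = 9, y_pick-and-place = 3.
Δz = y_packaging·Δb = 9 × (-3) = -27, so new z* = 2097 − 27 = 2070.

2070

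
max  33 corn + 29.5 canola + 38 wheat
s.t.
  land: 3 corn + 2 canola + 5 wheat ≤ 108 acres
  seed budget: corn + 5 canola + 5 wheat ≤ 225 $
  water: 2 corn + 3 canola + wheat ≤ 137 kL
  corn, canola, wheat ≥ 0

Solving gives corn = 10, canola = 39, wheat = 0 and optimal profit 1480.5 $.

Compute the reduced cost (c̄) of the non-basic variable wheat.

-6.5

Check each constraint at x*: land 108/108 (tight); seed budget 205/225 (slack 20); water 137/137 (tight).
By complementary slackness, y = 0 for the non-binding constraint.
Dual feasibility on the basic columns requires 3·y_land + 2·y_water = 33, 2·y_land + 3·y_water = 29.5.
Solving: y_land = 8, y_water = 4.5.
Reduced cost of wheat: c₃ − yᵀa₃ = 38 − (8·5 + 4.5·1) = 38 − 44.5 = -6.5.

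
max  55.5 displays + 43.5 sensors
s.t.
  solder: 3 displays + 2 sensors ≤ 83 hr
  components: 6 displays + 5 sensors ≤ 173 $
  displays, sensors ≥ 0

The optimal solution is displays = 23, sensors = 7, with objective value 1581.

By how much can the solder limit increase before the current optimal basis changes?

3.5

Binding constraints: solder, components. The basis is B = [[3,2],[6,5]] with det 3.
Per unit increase in solder, x* moves by d = (1.6667, -2).
The basis stays optimal until sensors reaches 0; allowable increase = 3.5 hr.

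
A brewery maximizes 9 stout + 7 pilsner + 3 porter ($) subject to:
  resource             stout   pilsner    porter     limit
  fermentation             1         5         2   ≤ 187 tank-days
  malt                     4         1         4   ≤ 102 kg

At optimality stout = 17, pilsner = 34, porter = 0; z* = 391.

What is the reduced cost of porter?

-7

Both fermentation and malt are binding at x*.
From A_Bᵀ y = c: 1·y_fermentation + 4·y_malt = 9; 5·y_fermentation + 1·y_malt = 7.
Solving: y_fermentation = 1, y_malt = 2.
Reduced cost of porter: c₃ − yᵀa₃ = 3 − (1·2 + 2·4) = 3 − 10 = -7.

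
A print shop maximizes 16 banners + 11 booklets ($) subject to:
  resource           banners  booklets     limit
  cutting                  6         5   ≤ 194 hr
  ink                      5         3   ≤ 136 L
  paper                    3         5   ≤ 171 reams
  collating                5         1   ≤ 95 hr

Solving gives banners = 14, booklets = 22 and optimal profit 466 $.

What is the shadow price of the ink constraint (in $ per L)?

2

Check each constraint at x*: cutting 194/194 (tight); ink 136/136 (tight); paper 152/171 (slack 19); collating 92/95 (slack 3).
Slack constraints have shadow price 0 (complementary slackness).
Dual feasibility on the basic columns requires 6·y_cutting + 5·y_ink = 16, 5·y_cutting + 3·y_ink = 11.
Solving: y_cutting = 1, y_ink = 2.
Shadow price of ink = 2.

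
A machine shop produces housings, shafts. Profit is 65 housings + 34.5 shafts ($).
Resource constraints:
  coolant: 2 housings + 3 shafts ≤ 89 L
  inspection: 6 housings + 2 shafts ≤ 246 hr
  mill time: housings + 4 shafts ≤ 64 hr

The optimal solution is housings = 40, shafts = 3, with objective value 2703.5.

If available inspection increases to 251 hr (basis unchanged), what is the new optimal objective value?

2748.5

Binding: coolant and inspection. Non-binding: mill time (12 unused).
Slack constraints have shadow price 0 (complementary slackness).
From A_Bᵀ y = c: 2·y_coolant + 6·y_inspection = 65; 3·y_coolant + 2·y_inspection = 34.5.
This yields shadow prices y_coolant = 5.5, y_inspection = 9.
Δz = y_inspection·Δb = 9 × (5) = 45, so new z* = 2703.5 + 45 = 2748.5.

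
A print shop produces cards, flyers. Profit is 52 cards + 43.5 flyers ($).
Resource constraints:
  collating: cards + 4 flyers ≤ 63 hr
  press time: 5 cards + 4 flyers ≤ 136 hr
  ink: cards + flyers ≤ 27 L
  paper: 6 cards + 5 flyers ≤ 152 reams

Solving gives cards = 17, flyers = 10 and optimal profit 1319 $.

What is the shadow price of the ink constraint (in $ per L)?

At the optimum: collating uses 57 of 63 (slack = 6); press time uses 125 of 136 (slack = 11); ink uses 27 of 27 (binding); paper uses 152 of 152 (binding).
Since collating, press time are not tight, their duals are 0.
From A_Bᵀ y = c: 1·y_ink + 6·y_paper = 52; 1·y_ink + 5·y_paper = 43.5.
This yields shadow prices y_ink = 1, y_paper = 8.5.
Shadow price of ink = 1.

1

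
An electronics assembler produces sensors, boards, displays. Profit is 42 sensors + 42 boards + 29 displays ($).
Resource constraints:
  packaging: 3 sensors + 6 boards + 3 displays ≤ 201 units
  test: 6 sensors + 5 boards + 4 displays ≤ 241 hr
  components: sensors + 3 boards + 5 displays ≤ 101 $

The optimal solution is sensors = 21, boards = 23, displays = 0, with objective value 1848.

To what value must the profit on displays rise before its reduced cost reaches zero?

30

At the optimum: packaging uses 201 of 201 (binding); test uses 241 of 241 (binding); components uses 90 of 101 (slack = 11).
Slack constraints have shadow price 0 (complementary slackness).
Dual feasibility on the basic columns requires 3·y_packaging + 6·y_test = 42, 6·y_packaging + 5·y_test = 42.
Solving: y_packaging = 2, y_test = 6.
displays enters the basis when its profit ≥ yᵀa₃ = 2·3 + 6·4 = 30.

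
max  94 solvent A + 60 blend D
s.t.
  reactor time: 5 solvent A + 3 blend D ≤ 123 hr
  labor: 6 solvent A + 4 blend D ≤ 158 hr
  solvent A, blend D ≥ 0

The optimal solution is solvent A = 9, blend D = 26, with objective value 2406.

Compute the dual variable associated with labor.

9

Both reactor time and labor are binding at x*.
From A_Bᵀ y = c: 5·y_reactor time + 6·y_labor = 94; 3·y_reactor time + 4·y_labor = 60.
→ y_reactor time = 8 and y_labor = 9.
Shadow price of labor = 9.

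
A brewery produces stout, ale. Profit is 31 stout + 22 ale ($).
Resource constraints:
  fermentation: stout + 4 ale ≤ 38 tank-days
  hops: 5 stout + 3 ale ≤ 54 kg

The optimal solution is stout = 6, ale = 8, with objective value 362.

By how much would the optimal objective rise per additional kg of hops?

6

Both fermentation and hops are binding at x*.
From A_Bᵀ y = c: 1·y_fermentation + 5·y_hops = 31; 4·y_fermentation + 3·y_hops = 22.
→ y_fermentation = 1 and y_hops = 6.
Shadow price of hops = 6.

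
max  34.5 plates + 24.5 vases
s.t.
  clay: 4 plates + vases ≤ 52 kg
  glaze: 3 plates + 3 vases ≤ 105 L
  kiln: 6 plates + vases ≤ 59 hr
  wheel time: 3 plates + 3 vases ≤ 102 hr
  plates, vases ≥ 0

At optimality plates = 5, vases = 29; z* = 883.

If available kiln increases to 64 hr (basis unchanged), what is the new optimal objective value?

At the optimum: clay uses 49 of 52 (slack = 3); glaze uses 102 of 105 (slack = 3); kiln uses 59 of 59 (binding); wheel time uses 102 of 102 (binding).
Slack constraints have shadow price 0 (complementary slackness).
The binding rows give the dual system: 6·y_kiln + 3·y_wheel time = 34.5 and 1·y_kiln + 3·y_wheel time = 24.5.
Solving: y_kiln = 2, y_wheel time = 7.5.
Δz = y_kiln·Δb = 2 × (5) = 10, so new z* = 883 + 10 = 893.

893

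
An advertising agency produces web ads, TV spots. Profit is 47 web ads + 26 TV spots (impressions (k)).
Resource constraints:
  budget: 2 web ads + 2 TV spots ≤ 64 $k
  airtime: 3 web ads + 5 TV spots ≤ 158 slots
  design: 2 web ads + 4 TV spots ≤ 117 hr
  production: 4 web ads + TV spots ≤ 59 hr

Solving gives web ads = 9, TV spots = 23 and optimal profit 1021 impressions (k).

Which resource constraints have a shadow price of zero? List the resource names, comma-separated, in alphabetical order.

airtime, design

budget: 64/64 (binding)
airtime: 142/158 (slack 16)
design: 110/117 (slack 7)
production: 59/59 (binding)
By complementary slackness, a constraint with positive slack has shadow price 0 → airtime, design.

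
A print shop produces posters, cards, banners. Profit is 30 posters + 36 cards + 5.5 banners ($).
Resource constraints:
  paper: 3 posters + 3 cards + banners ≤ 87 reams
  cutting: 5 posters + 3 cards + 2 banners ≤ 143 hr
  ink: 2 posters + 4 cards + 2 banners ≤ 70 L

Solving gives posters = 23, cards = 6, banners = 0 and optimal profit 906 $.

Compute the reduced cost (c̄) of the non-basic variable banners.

Check each constraint at x*: paper 87/87 (tight); cutting 133/143 (slack 10); ink 70/70 (tight).
Since cutting is not tight, its dual is 0.
From A_Bᵀ y = c: 3·y_paper + 2·y_ink = 30; 3·y_paper + 4·y_ink = 36.
Solving: y_paper = 8, y_ink = 3.
Reduced cost of banners: c₃ − yᵀa₃ = 5.5 − (8·1 + 3·2) = 5.5 − 14 = -8.5.

-8.5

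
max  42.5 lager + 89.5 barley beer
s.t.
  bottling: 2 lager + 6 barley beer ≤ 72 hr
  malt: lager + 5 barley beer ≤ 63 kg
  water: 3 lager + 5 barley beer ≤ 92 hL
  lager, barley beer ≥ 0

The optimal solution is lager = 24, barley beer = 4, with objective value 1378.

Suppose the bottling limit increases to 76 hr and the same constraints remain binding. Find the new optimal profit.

Check each constraint at x*: bottling 72/72 (tight); malt 44/63 (slack 19); water 92/92 (tight).
Since malt is not tight, its dual is 0.
Dual feasibility on the basic columns requires 2·y_bottling + 3·y_water = 42.5, 6·y_bottling + 5·y_water = 89.5.
This yields shadow prices y_bottling = 7, y_water = 9.5.
Δz = y_bottling·Δb = 7 × (4) = 28, so new z* = 1378 + 28 = 1406.

1406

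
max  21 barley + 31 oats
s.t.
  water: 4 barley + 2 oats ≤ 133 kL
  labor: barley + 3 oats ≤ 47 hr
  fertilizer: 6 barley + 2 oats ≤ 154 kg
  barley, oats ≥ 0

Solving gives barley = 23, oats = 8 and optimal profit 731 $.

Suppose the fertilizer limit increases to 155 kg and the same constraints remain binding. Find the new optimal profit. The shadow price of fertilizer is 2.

733

Δb = 1, so new z* = 731 + (2)·(1) = 731 + 2 = 733.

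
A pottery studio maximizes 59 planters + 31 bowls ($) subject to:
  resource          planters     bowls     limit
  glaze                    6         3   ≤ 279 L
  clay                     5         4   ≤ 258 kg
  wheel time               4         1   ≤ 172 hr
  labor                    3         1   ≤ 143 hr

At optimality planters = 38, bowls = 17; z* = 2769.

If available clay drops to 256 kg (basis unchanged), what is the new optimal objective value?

2767

Binding: glaze and clay. Non-binding: wheel time (3 unused), labor (12 unused).
Slack constraints have shadow price 0 (complementary slackness).
The binding rows give the dual system: 6·y_glaze + 5·y_clay = 59 and 3·y_glaze + 4·y_clay = 31.
→ y_glaze = 9 and y_clay = 1.
Δz = y_clay·Δb = 1 × (-2) = -2, so new z* = 2769 − 2 = 2767.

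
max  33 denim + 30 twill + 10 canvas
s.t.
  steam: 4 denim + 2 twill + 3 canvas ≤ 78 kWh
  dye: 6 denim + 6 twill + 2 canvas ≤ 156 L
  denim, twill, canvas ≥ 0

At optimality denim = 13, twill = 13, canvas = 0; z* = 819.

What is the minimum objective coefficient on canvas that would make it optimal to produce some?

Both steam and dye are binding at x*.
From A_Bᵀ y = c: 4·y_steam + 6·y_dye = 33; 2·y_steam + 6·y_dye = 30.
→ y_steam = 1.5 and y_dye = 4.5.
canvas enters the basis when its profit ≥ yᵀa₃ = 1.5·3 + 4.5·2 = 13.5.

13.5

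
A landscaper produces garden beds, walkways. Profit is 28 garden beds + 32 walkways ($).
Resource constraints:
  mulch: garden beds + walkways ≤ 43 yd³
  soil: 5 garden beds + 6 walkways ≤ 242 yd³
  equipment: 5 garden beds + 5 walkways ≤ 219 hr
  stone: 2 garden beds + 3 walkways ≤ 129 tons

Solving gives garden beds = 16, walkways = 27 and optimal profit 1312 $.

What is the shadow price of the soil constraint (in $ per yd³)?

4

Binding: mulch and soil. Non-binding: equipment (4 unused), stone (16 unused).
Slack constraints have shadow price 0 (complementary slackness).
From A_Bᵀ y = c: 1·y_mulch + 5·y_soil = 28; 1·y_mulch + 6·y_soil = 32.
Solving: y_mulch = 8, y_soil = 4.
Shadow price of soil = 4.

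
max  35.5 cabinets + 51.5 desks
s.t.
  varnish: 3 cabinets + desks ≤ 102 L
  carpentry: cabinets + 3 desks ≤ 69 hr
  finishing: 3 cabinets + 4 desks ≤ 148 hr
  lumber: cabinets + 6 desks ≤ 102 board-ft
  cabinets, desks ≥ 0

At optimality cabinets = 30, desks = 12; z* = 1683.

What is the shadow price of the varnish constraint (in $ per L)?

9.5

Binding: varnish and lumber. Non-binding: carpentry (3 unused), finishing (10 unused).
By complementary slackness, y = 0 for the non-binding constraints.
From A_Bᵀ y = c: 3·y_varnish + 1·y_lumber = 35.5; 1·y_varnish + 6·y_lumber = 51.5.
Solving: y_varnish = 9.5, y_lumber = 7.
Shadow price of varnish = 9.5.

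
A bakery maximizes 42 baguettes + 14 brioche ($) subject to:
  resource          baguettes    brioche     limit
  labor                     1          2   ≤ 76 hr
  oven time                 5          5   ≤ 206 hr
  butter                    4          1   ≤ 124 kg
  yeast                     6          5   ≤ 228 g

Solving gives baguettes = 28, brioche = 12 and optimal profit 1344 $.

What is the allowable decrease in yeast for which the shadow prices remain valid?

42

Binding constraints: butter, yeast. The basis is B = [[4,1],[6,5]] with det 14.
Per unit decrease in yeast, x* moves by d = (0.0714, -0.2857).
The basis stays optimal until brioche reaches 0; allowable decrease = 42 g.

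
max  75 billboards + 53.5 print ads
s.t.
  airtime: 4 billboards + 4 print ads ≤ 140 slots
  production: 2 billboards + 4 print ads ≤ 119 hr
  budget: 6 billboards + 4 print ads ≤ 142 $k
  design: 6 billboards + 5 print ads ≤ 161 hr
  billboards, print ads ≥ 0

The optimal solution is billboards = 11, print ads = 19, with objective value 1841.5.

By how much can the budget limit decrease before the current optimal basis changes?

Binding constraints: budget, design. The basis is B = [[6,4],[6,5]] with det 6.
Per unit decrease in budget, x* moves by d = (-0.8333, 1).
The basis stays optimal until production becomes binding; allowable decrease = 9 $k.

9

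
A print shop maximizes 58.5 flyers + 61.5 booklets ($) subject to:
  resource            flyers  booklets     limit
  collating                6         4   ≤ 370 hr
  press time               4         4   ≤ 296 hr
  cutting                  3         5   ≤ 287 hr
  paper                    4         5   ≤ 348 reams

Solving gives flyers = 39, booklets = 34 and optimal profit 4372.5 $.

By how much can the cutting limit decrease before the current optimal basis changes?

102

Binding constraints: collating, cutting. The basis is B = [[6,4],[3,5]] with det 18.
Per unit decrease in cutting, x* moves by d = (0.2222, -0.3333).
The basis stays optimal until booklets reaches 0; allowable decrease = 102 hr.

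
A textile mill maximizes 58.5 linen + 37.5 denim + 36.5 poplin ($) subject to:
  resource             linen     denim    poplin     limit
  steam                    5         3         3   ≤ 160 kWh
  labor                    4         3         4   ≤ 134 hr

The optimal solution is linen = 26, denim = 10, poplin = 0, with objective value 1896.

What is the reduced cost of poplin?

-5

Check each constraint at x*: steam 160/160 (tight); labor 134/134 (tight).
The binding rows give the dual system: 5·y_steam + 4·y_labor = 58.5 and 3·y_steam + 3·y_labor = 37.5.
Solving: y_steam = 8.5, y_labor = 4.
Reduced cost of poplin: c₃ − yᵀa₃ = 36.5 − (8.5·3 + 4·4) = 36.5 − 41.5 = -5.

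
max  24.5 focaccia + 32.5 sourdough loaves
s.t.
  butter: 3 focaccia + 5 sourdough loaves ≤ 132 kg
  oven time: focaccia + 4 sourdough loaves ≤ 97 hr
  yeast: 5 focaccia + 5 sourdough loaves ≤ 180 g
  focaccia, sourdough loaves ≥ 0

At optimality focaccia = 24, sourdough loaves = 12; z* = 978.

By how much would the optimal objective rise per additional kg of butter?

Binding: butter and yeast. Non-binding: oven time (25 unused).
Since oven time is not tight, its dual is 0.
Dual feasibility on the basic columns requires 3·y_butter + 5·y_yeast = 24.5, 5·y_butter + 5·y_yeast = 32.5.
→ y_butter = 4 and y_yeast = 2.5.
Shadow price of butter = 4.

4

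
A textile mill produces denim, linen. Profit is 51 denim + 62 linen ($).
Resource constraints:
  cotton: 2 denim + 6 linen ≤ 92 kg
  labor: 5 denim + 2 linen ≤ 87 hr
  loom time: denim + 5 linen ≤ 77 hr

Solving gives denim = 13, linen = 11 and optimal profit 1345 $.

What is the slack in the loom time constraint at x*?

loom time used = 1·13 + 5·11 = 68; slack = 77 − 68 = 9.

9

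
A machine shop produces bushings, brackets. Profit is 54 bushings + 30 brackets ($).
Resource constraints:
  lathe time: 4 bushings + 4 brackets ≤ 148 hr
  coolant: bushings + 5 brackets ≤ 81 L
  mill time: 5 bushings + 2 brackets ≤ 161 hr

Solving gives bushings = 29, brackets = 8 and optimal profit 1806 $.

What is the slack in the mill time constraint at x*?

mill time used = 5·29 + 2·8 = 161; slack = 161 − 161 = 0.

0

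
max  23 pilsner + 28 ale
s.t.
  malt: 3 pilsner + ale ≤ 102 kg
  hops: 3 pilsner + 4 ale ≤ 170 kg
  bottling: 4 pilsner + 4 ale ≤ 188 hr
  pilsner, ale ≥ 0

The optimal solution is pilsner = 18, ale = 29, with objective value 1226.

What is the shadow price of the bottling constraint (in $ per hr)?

2

Binding: hops and bottling. Non-binding: malt (19 unused).
By complementary slackness, y = 0 for the non-binding constraint.
From A_Bᵀ y = c: 3·y_hops + 4·y_bottling = 23; 4·y_hops + 4·y_bottling = 28.
This yields shadow prices y_hops = 5, y_bottling = 2.
Shadow price of bottling = 2.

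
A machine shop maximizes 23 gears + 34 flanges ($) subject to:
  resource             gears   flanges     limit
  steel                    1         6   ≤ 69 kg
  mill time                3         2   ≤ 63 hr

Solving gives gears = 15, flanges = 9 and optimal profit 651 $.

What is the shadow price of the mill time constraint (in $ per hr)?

6.5

Check each constraint at x*: steel 69/69 (tight); mill time 63/63 (tight).
From A_Bᵀ y = c: 1·y_steel + 3·y_mill time = 23; 6·y_steel + 2·y_mill time = 34.
This yields shadow prices y_steel = 3.5, y_mill time = 6.5.
Shadow price of mill time = 6.5.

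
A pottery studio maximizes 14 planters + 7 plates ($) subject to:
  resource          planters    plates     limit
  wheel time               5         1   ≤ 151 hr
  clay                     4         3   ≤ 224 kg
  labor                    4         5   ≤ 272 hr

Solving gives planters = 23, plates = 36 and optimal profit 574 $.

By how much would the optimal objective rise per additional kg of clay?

Check each constraint at x*: wheel time 151/151 (tight); clay 200/224 (slack 24); labor 272/272 (tight).
By complementary slackness, y = 0 for the non-binding constraint.
The binding rows give the dual system: 5·y_wheel time + 4·y_labor = 14 and 1·y_wheel time + 5·y_labor = 7.
→ y_wheel time = 2 and y_labor = 1.
Shadow price of clay = 0.

0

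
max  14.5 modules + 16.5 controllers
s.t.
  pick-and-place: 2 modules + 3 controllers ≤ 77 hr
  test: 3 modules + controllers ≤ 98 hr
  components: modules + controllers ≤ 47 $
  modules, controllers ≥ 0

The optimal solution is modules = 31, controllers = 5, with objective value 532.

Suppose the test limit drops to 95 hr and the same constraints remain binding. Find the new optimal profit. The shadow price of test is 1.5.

527.5

Δb = -3, so new z* = 532 + (1.5)·(-3) = 532 − 4.5 = 527.5.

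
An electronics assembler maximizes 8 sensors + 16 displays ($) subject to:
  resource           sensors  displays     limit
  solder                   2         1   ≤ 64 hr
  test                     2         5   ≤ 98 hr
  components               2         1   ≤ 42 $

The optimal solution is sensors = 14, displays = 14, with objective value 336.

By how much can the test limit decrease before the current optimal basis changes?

56

Binding constraints: test, components. The basis is B = [[2,5],[2,1]] with det -8.
Per unit decrease in test, x* moves by d = (0.125, -0.25).
The basis stays optimal until displays reaches 0; allowable decrease = 56 hr.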